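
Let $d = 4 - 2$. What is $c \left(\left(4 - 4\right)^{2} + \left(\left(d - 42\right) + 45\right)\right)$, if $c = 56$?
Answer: $280$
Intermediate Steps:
$d = 2$ ($d = 4 - 2 = 2$)
$c \left(\left(4 - 4\right)^{2} + \left(\left(d - 42\right) + 45\right)\right) = 56 \left(\left(4 - 4\right)^{2} + \left(\left(2 - 42\right) + 45\right)\right) = 56 \left(0^{2} + \left(-40 + 45\right)\right) = 56 \left(0 + 5\right) = 56 \cdot 5 = 280$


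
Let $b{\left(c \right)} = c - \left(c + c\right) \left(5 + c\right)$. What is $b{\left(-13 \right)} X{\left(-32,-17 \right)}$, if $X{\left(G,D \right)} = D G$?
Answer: $-120224$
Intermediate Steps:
$b{\left(c \right)} = c - 2 c \left(5 + c\right)$
$b{\left(-13 \right)} X{\left(-32,-17 \right)} = \left(-1\right) \left(-13\right) \left(9 + 2 \left(-13\right)\right) \left(\left(-17\right) \left(-32\right)\right) = \left(-1\right) \left(-13\right) \left(9 - 26\right) 544 = \left(-1\right) \left(-13\right) \left(-17\right) 544 = \left(-221\right) 544 = -120224$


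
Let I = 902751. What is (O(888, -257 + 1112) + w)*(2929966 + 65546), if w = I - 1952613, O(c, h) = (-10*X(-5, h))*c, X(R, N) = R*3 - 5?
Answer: -2612871288144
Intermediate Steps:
X(R, N) = -5 + 3*R (X(R, N) = 3*R - 5 = -5 + 3*R)
O(c, h) = 200*c (O(c, h) = (-10*(-5 + 3*(-5)))*c = (-10*(-5 - 15))*c = (-10*(-20))*c = 200*c)
w = -1049862 (w = 902751 - 1952613 = -1049862)
(O(888, -257 + 1112) + w)*(2929966 + 65546) = (200*888 - 1049862)*(2929966 + 65546) = (177600 - 1049862)*2995512 = -872262*2995512 = -2612871288144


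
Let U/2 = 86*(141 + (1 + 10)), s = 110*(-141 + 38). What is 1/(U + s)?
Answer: 1/14814 ≈ 6.7504e-5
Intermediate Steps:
s = -11330 (s = 110*(-103) = -11330)
U = 26144 (U = 2*(86*(141 + (1 + 10))) = 2*(86*(141 + 11)) = 2*(86*152) = 2*13072 = 26144)
1/(U + s) = 1/(26144 - 11330) = 1/14814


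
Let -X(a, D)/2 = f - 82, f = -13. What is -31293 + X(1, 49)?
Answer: -31103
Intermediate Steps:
X(a, D) = 190 (X(a, D) = -2*(-13 - 82) = -2*(-95) = 190)
-31293 + X(1, 49) = -31293 + 190 = -31103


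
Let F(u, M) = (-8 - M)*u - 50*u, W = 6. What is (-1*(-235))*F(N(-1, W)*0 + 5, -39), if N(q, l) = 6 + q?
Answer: -22325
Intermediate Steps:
F(u, M) = -50*u + u*(-8 - M) (F(u, M) = u*(-8 - M) - 50*u = -50*u + u*(-8 - M))
(-1*(-235))*F(N(-1, W)*0 + 5, -39) = (-1*(-235))*(-((6 - 1)*0 + 5)*(58 - 39)) = 235*(-1*(5*0 + 5)*19) = 235*(-1*(0 + 5)*19) = 235*(-1*5*19) = 235*(-95) = -22325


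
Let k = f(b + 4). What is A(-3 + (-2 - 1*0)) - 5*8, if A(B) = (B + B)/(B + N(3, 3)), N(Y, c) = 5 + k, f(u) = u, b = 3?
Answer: -290/7 ≈ -41.429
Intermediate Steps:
k = 7 (k = 3 + 4 = 7)
N(Y, c) = 12 (N(Y, c) = 5 + 7 = 12)
A(B) = 2*B/(12 + B) (A(B) = (B + B)/(B + 12) = (2*B)/(12 + B) = 2*B/(12 + B))
A(-3 + (-2 - 1*0)) - 5*8 = 2*(-3 + (-2 - 1*0))/(12 + (-3 + (-2 - 1*0))) - 5*8 = 2*(-3 + (-2 + 0))/(12 + (-3 + (-2 + 0))) - 40 = 2*(-3 - 2)/(12 + (-3 - 2)) - 40 = 2*(-5)/(12 - 5) - 40 = 2*(-5)/7 - 40 = 2*(-5)*(⅐) - 40 = -10/7 - 40 = -290/7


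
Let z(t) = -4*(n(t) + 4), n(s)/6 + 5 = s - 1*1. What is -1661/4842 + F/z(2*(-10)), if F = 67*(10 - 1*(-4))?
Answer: 882977/735984 ≈ 1.1997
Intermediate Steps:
n(s) = -36 + 6*s (n(s) = -30 + 6*(s - 1*1) = -30 + 6*(s - 1) = -30 + 6*(-1 + s) = -30 + (-6 + 6*s) = -36 + 6*s)
F = 938 (F = 67*(10 + 4) = 67*14 = 938)
z(t) = 128 - 24*t (z(t) = -4*((-36 + 6*t) + 4) = -4*(-32 + 6*t) = 128 - 24*t)
-1661/4842 + F/z(2*(-10)) = -1661/4842 + 938/(128 - 48*(-10)) = -1661*1/4842 + 938/(128 - 24*(-20)) = -1661/4842 + 938/(128 + 480) = -1661/4842 + 938/608 = -1661/4842 + 938*(1/608) = -1661/4842 + 469/304 = 882977/735984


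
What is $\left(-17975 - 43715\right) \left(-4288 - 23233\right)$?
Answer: $1697770490$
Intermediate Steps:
$\left(-17975 - 43715\right) \left(-4288 - 23233\right) = - 61690 \left(-4288 - 23233\right) = \left(-61690\right) \left(-27521\right) = 1697770490$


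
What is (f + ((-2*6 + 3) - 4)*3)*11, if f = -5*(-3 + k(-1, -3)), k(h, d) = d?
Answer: -99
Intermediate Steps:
f = 30 (f = -5*(-3 - 3) = -5*(-6) = 30)
(f + ((-2*6 + 3) - 4)*3)*11 = (30 + ((-2*6 + 3) - 4)*3)*11 = (30 + ((-12 + 3) - 4)*3)*11 = (30 + (-9 - 4)*3)*11 = (30 - 13*3)*11 = (30 - 39)*11 = -9*11 = -99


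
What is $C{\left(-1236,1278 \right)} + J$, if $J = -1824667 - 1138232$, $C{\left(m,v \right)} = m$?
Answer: $-2964135$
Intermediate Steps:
$J = -2962899$
$C{\left(-1236,1278 \right)} + J = -1236 - 2962899 = -2964135$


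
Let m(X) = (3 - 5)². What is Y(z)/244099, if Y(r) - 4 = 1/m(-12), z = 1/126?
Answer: 17/976396 ≈ 1.7411e-5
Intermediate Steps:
z = 1/126 ≈ 0.0079365
m(X) = 4 (m(X) = (-2)² = 4)
Y(r) = 17/4 (Y(r) = 4 + 1/4 = 4 + ¼ = 17/4)
Y(z)/244099 = (17/4)/244099 = (17/4)*(1/244099) = 17/976396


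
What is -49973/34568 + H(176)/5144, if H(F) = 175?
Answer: -3922058/2778403 ≈ -1.4116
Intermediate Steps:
-49973/34568 + H(176)/5144 = -49973/34568 + 175/5144 = -3922058/2778403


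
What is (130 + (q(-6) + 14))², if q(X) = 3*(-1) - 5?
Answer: 18496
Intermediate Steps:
q(X) = -8 (q(X) = -3 - 5 = -8)
(130 + (q(-6) + 14))² = (130 + (-8 + 14))² = (130 + 6)² = 136² = 18496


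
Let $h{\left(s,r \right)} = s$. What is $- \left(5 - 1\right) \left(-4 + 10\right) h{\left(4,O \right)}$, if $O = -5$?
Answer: $-96$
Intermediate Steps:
$- \left(5 - 1\right) \left(-4 + 10\right) h{\left(4,O \right)} = - \left(5 - 1\right) \left(-4 + 10\right) 4 = - 4 \cdot 6 \cdot 4 = \left(-1\right) 24 \cdot 4 = \left(-24\right) 4 = -96$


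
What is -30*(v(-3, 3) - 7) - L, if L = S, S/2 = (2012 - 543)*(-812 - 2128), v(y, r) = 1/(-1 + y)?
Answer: 17275875/2 ≈ 8.6379e+6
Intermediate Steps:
S = -8637720 (S = 2*((2012 - 543)*(-812 - 2128)) = 2*(1469*(-2940)) = 2*(-4318860) = -8637720)
L = -8637720
-30*(v(-3, 3) - 7) - L = -30*(1/(-1 - 3) - 7) - 1*(-8637720) = -30*(1/(-4) - 7) + 8637720 = -30*(-¼ - 7) + 8637720 = -30*(-29/4) + 8637720 = 435/2 + 8637720 = 17275875/2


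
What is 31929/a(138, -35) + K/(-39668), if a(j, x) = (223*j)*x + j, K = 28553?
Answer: -2668064169/3560044328 ≈ -0.74945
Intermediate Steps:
a(j, x) = j + 223*j*x (a(j, x) = 223*j*x + j = j + 223*j*x)
31929/a(138, -35) + K/(-39668) = 31929/((138*(1 + 223*(-35)))) + 28553/(-39668) = 31929/((138*(1 - 7805))) + 28553*(-1/39668) = 31929/((138*(-7804))) - 28553/39668 = 31929/(-1076952) - 28553/39668 = 31929*(-1/1076952) - 28553/39668 = -10643/358984 - 28553/39668 = -2668064169/3560044328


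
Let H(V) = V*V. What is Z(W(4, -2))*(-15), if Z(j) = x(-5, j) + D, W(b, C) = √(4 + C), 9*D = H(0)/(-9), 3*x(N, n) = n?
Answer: -5*√2 ≈ -7.0711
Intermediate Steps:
x(N, n) = n/3
H(V) = V²
D = 0 (D = (0²/(-9))/9 = (0*(-⅑))/9 = (⅑)*0 = 0)
Z(j) = j/3 (Z(j) = j/3 + 0 = j/3)
Z(W(4, -2))*(-15) = (√(4 - 2)/3)*(-15) = (√2/3)*(-15) = -5*√2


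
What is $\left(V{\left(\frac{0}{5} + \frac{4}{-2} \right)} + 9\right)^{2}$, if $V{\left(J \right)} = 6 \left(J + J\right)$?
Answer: $225$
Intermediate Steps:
$V{\left(J \right)} = 12 J$ ($V{\left(J \right)} = 6 \cdot 2 J = 12 J$)
$\left(V{\left(\frac{0}{5} + \frac{4}{-2} \right)} + 9\right)^{2} = \left(12 \left(\frac{0}{5} + \frac{4}{-2}\right) + 9\right)^{2} = \left(12 \left(0 \cdot \frac{1}{5} + 4 \left(- \frac{1}{2}\right)\right) + 9\right)^{2} = \left(12 \left(0 - 2\right) + 9\right)^{2} = \left(12 \left(-2\right) + 9\right)^{2} = \left(-24 + 9\right)^{2} = \left(-15\right)^{2} = 225$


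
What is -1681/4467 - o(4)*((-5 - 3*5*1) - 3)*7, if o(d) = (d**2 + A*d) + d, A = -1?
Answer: 11505311/4467 ≈ 2575.6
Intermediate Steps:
o(d) = d**2 (o(d) = (d**2 - d) + d = d**2)
-1681/4467 - o(4)*((-5 - 3*5*1) - 3)*7 = -1681/4467 - 4**2*((-5 - 3*5*1) - 3)*7 = -1681*1/4467 - 16*((-5 - 15*1) - 3)*7 = -1681/4467 - 16*((-5 - 15) - 3)*7 = -1681/4467 - 16*(-20 - 3)*7 = -1681/4467 - 16*(-23)*7 = -1681/4467 - (-368)*7 = -1681/4467 - 1*(-2576) = -1681/4467 + 2576 = 11505311/4467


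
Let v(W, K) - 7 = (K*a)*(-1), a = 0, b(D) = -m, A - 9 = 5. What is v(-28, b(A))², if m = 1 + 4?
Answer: 49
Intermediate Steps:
A = 14 (A = 9 + 5 = 14)
m = 5
b(D) = -5 (b(D) = -1*5 = -5)
v(W, K) = 7 (v(W, K) = 7 + (K*0)*(-1) = 7 + 0*(-1) = 7 + 0 = 7)
v(-28, b(A))² = 7² = 49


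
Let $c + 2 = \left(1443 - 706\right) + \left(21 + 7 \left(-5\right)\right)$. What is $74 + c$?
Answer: $795$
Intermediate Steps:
$c = 721$ ($c = -2 + \left(\left(1443 - 706\right) + \left(21 + 7 \left(-5\right)\right)\right) = -2 + \left(737 + \left(21 - 35\right)\right) = -2 + \left(737 - 14\right) = -2 + 723 = 721$)
$74 + c = 74 + 721 = 795$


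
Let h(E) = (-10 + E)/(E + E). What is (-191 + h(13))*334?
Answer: -828821/13 ≈ -63755.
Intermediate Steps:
h(E) = (-10 + E)/(2*E) (h(E) = (-10 + E)/((2*E)) = (-10 + E)*(1/(2*E)) = (-10 + E)/(2*E))
(-191 + h(13))*334 = (-191 + (1/2)*(-10 + 13)/13)*334 = (-191 + (1/2)*(1/13)*3)*334 = (-191 + 3/26)*334 = -4963/26*334 = -828821/13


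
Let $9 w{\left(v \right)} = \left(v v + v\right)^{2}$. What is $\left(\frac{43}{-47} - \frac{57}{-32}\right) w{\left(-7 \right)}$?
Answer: $\frac{63847}{376} \approx 169.81$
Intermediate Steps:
$w{\left(v \right)} = \frac{\left(v + v^{2}\right)^{2}}{9}$ ($w{\left(v \right)} = \frac{\left(v v + v\right)^{2}}{9} = \frac{\left(v^{2} + v\right)^{2}}{9} = \frac{\left(v + v^{2}\right)^{2}}{9}$)
$\left(\frac{43}{-47} - \frac{57}{-32}\right) w{\left(-7 \right)} = \left(\frac{43}{-47} - \frac{57}{-32}\right) \frac{\left(-7\right)^{2} \left(1 - 7\right)^{2}}{9} = \left(43 \left(- \frac{1}{47}\right) - - \frac{57}{32}\right) \frac{1}{9} \cdot 49 \left(-6\right)^{2} = \left(- \frac{43}{47} + \frac{57}{32}\right) \frac{1}{9} \cdot 49 \cdot 36 = \frac{1303}{1504} \cdot 196 = \frac{63847}{376}$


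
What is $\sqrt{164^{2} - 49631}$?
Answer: $i \sqrt{22735} \approx 150.78 i$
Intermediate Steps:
$\sqrt{164^{2} - 49631} = \sqrt{26896 - 49631} = \sqrt{-22735} = i \sqrt{22735}$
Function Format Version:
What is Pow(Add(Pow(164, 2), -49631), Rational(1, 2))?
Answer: Mul(I, Pow(22735, Rational(1, 2))) ≈ Mul(150.78, I)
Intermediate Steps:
Pow(Add(Pow(164, 2), -49631), Rational(1, 2)) = Pow(Add(26896, -49631), Rational(1, 2)) = Pow(-22735, Rational(1, 2)) = Mul(I, Pow(22735, Rational(1, 2)))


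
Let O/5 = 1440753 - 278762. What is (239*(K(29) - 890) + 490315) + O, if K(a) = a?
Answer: 6094491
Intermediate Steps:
O = 5809955 (O = 5*(1440753 - 278762) = 5*1161991 = 5809955)
(239*(K(29) - 890) + 490315) + O = (239*(29 - 890) + 490315) + 5809955 = (239*(-861) + 490315) + 5809955 = (-205779 + 490315) + 5809955 = 284536 + 5809955 = 6094491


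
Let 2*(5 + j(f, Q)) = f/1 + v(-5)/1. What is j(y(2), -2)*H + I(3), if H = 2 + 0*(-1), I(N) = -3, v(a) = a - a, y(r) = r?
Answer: -11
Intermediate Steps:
v(a) = 0
j(f, Q) = -5 + f/2 (j(f, Q) = -5 + (f/1 + 0/1)/2 = -5 + (f*1 + 0*1)/2 = -5 + (f + 0)/2 = -5 + f/2)
H = 2 (H = 2 + 0 = 2)
j(y(2), -2)*H + I(3) = (-5 + (½)*2)*2 - 3 = (-5 + 1)*2 - 3 = -4*2 - 3 = -8 - 3 = -11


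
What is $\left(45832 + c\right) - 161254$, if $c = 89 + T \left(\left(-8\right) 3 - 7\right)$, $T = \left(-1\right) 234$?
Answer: $-108079$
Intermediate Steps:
$T = -234$
$c = 7343$ ($c = 89 - 234 \left(\left(-8\right) 3 - 7\right) = 89 - 234 \left(-24 - 7\right) = 89 - -7254 = 89 + 7254 = 7343$)
$\left(45832 + c\right) - 161254 = \left(45832 + 7343\right) - 161254 = 53175 - 161254 = -108079$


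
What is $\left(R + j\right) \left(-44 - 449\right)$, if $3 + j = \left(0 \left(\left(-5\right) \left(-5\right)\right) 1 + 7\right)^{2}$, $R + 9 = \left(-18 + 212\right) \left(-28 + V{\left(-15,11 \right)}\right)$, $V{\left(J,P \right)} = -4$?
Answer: $3042303$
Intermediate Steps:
$R = -6217$ ($R = -9 + \left(-18 + 212\right) \left(-28 - 4\right) = -9 + 194 \left(-32\right) = -9 - 6208 = -6217$)
$j = 46$ ($j = -3 + \left(0 \left(\left(-5\right) \left(-5\right)\right) 1 + 7\right)^{2} = -3 + \left(0 \cdot 25 \cdot 1 + 7\right)^{2} = -3 + \left(0 \cdot 1 + 7\right)^{2} = -3 + \left(0 + 7\right)^{2} = -3 + 7^{2} = -3 + 49 = 46$)
$\left(R + j\right) \left(-44 - 449\right) = \left(-6217 + 46\right) \left(-44 - 449\right) = \left(-6171\right) \left(-493\right) = 3042303$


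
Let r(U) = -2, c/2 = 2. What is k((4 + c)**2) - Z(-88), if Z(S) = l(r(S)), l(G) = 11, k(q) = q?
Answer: 53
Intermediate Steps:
c = 4 (c = 2*2 = 4)
Z(S) = 11
k((4 + c)**2) - Z(-88) = (4 + 4)**2 - 1*11 = 8**2 - 11 = 64 - 11 = 53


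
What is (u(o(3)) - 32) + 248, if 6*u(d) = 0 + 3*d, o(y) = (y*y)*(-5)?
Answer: 387/2 ≈ 193.50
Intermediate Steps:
o(y) = -5*y**2 (o(y) = y**2*(-5) = -5*y**2)
u(d) = d/2 (u(d) = (0 + 3*d)/6 = (3*d)/6 = d/2)
(u(o(3)) - 32) + 248 = ((-5*3**2)/2 - 32) + 248 = ((-5*9)/2 - 32) + 248 = ((1/2)*(-45) - 32) + 248 = (-45/2 - 32) + 248 = -109/2 + 248 = 387/2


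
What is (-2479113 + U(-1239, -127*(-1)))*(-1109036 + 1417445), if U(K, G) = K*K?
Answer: -291135628728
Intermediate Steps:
U(K, G) = K**2
(-2479113 + U(-1239, -127*(-1)))*(-1109036 + 1417445) = (-2479113 + (-1239)**2)*(-1109036 + 1417445) = (-2479113 + 1535121)*308409 = -943992*308409 = -291135628728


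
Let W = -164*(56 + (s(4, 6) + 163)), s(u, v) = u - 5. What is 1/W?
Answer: -1/35752 ≈ -2.7970e-5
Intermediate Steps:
s(u, v) = -5 + u
W = -35752 (W = -164*(56 + ((-5 + 4) + 163)) = -164*(56 + (-1 + 163)) = -164*(56 + 162) = -164*218 = -35752)
1/W = 1/(-35752) = -1/35752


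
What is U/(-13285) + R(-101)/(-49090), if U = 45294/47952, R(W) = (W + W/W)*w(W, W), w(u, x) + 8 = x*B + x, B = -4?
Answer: 313175415959/521206791480 ≈ 0.60087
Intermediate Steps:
w(u, x) = -8 - 3*x (w(u, x) = -8 + (x*(-4) + x) = -8 + (-4*x + x) = -8 - 3*x)
R(W) = (1 + W)*(-8 - 3*W) (R(W) = (W + W/W)*(-8 - 3*W) = (W + 1)*(-8 - 3*W) = (1 + W)*(-8 - 3*W))
U = 7549/7992 (U = 45294*(1/47952) = 7549/7992 ≈ 0.94457)
U/(-13285) + R(-101)/(-49090) = (7549/7992)/(-13285) - (1 - 101)*(8 + 3*(-101))/(-49090) = (7549/7992)*(-1/13285) - 1*(-100)*(8 - 303)*(-1/49090) = -7549/106173720 - 1*(-100)*(-295)*(-1/49090) = -7549/106173720 - 29500*(-1/49090) = -7549/106173720 + 2950/4909 = 313175415959/521206791480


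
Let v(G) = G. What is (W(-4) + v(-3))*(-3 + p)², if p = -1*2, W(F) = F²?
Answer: 325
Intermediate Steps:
p = -2
(W(-4) + v(-3))*(-3 + p)² = ((-4)² - 3)*(-3 - 2)² = (16 - 3)*(-5)² = 13*25 = 325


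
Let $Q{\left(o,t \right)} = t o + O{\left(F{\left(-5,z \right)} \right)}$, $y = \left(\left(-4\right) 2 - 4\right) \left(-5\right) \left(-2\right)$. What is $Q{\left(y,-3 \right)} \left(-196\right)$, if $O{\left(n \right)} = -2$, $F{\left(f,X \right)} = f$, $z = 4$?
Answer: $-70168$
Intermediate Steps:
$y = -120$ ($y = \left(-8 - 4\right) \left(-5\right) \left(-2\right) = \left(-12\right) \left(-5\right) \left(-2\right) = 60 \left(-2\right) = -120$)
$Q{\left(o,t \right)} = -2 + o t$ ($Q{\left(o,t \right)} = t o - 2 = o t - 2 = -2 + o t$)
$Q{\left(y,-3 \right)} \left(-196\right) = \left(-2 - -360\right) \left(-196\right) = \left(-2 + 360\right) \left(-196\right) = 358 \left(-196\right) = -70168$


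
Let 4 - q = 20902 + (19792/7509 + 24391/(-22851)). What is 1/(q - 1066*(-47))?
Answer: 57196053/1670263826821 ≈ 3.4244e-5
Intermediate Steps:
q = -1195372820585/57196053 (q = 4 - (20902 + (19792/7509 + 24391/(-22851))) = 4 - (20902 + (19792*(1/7509) + 24391*(-1/22851))) = 4 - (20902 + (19792/7509 - 24391/22851)) = 4 - (20902 + 89704991/57196053) = 4 - 1*1195601604797/57196053 = 4 - 1195601604797/57196053 = -1195372820585/57196053 ≈ -20900.)
1/(q - 1066*(-47)) = 1/(-1195372820585/57196053 - 1066*(-47)) = 1/(-1195372820585/57196053 + 50102) = 1/(1670263826821/57196053) = 57196053/1670263826821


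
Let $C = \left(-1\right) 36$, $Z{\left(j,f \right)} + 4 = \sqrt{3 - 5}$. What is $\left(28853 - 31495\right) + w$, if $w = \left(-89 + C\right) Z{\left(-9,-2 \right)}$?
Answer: $-2142 - 125 i \sqrt{2} \approx -2142.0 - 176.78 i$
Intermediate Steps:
$Z{\left(j,f \right)} = -4 + i \sqrt{2}$ ($Z{\left(j,f \right)} = -4 + \sqrt{3 - 5} = -4 + \sqrt{-2} = -4 + i \sqrt{2}$)
$C = -36$
$w = 500 - 125 i \sqrt{2}$ ($w = \left(-89 - 36\right) \left(-4 + i \sqrt{2}\right) = - 125 \left(-4 + i \sqrt{2}\right) = 500 - 125 i \sqrt{2} \approx 500.0 - 176.78 i$)
$\left(28853 - 31495\right) + w = \left(28853 - 31495\right) + \left(500 - 125 i \sqrt{2}\right) = -2642 + \left(500 - 125 i \sqrt{2}\right) = -2142 - 125 i \sqrt{2}$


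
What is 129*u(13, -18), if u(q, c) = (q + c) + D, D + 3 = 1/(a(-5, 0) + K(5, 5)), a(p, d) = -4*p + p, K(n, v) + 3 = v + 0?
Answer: -17415/17 ≈ -1024.4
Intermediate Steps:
K(n, v) = -3 + v (K(n, v) = -3 + (v + 0) = -3 + v)
a(p, d) = -3*p
D = -50/17 (D = -3 + 1/(-3*(-5) + (-3 + 5)) = -3 + 1/(15 + 2) = -3 + 1/17 = -50/17 ≈ -2.9412)
u(q, c) = -50/17 + c + q (u(q, c) = (q + c) - 50/17 = (c + q) - 50/17 = -50/17 + c + q)
129*u(13, -18) = 129*(-50/17 - 18 + 13) = 129*(-135/17) = -17415/17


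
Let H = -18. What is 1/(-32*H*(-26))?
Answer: -1/14976 ≈ -6.6774e-5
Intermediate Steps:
1/(-32*H*(-26)) = 1/(-32*(-18)*(-26)) = 1/(576*(-26)) = 1/(-14976) = -1/14976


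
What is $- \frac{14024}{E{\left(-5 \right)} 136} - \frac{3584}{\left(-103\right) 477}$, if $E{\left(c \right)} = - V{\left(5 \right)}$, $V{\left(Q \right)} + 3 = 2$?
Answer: $- \frac{86065715}{835227} \approx -103.04$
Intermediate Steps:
$V{\left(Q \right)} = -1$ ($V{\left(Q \right)} = -3 + 2 = -1$)
$E{\left(c \right)} = 1$ ($E{\left(c \right)} = \left(-1\right) \left(-1\right) = 1$)
$- \frac{14024}{E{\left(-5 \right)} 136} - \frac{3584}{\left(-103\right) 477} = - \frac{14024}{1 \cdot 136} - \frac{3584}{\left(-103\right) 477} = - \frac{14024}{136} - \frac{3584}{-49131} = \left(-14024\right) \frac{1}{136} - - \frac{3584}{49131} = - \frac{1753}{17} + \frac{3584}{49131} = - \frac{86065715}{835227}$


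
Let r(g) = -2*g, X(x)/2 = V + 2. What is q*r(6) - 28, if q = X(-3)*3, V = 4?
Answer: -460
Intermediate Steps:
X(x) = 12 (X(x) = 2*(4 + 2) = 2*6 = 12)
q = 36 (q = 12*3 = 36)
q*r(6) - 28 = 36*(-2*6) - 28 = 36*(-12) - 28 = -432 - 28 = -460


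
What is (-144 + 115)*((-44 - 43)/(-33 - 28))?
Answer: -2523/61 ≈ -41.361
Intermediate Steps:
(-144 + 115)*((-44 - 43)/(-33 - 28)) = -(-2523)/(-61) = -(-2523)*(-1)/61 = -29*87/61 = -2523/61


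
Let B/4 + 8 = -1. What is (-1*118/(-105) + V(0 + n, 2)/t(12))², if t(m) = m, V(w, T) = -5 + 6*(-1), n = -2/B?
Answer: 841/19600 ≈ 0.042908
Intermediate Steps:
B = -36 (B = -32 + 4*(-1) = -32 - 4 = -36)
n = 1/18 (n = -2/(-36) = -2*(-1/36) = 1/18 ≈ 0.055556)
V(w, T) = -11 (V(w, T) = -5 - 6 = -11)
(-1*118/(-105) + V(0 + n, 2)/t(12))² = (-1*118/(-105) - 11/12)² = (-118*(-1/105) - 11*1/12)² = (118/105 - 11/12)² = (29/140)² = 841/19600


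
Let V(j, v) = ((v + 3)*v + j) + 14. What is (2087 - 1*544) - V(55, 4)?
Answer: 1446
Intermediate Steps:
V(j, v) = 14 + j + v*(3 + v) (V(j, v) = ((3 + v)*v + j) + 14 = (v*(3 + v) + j) + 14 = (j + v*(3 + v)) + 14 = 14 + j + v*(3 + v))
(2087 - 1*544) - V(55, 4) = (2087 - 1*544) - (14 + 55 + 4**2 + 3*4) = (2087 - 544) - (14 + 55 + 16 + 12) = 1543 - 1*97 = 1543 - 97 = 1446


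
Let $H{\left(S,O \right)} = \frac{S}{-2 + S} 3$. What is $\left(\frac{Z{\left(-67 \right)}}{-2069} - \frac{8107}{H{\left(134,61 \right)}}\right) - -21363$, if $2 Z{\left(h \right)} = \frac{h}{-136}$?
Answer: $\frac{10524324301}{562768} \approx 18701.0$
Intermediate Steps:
$H{\left(S,O \right)} = \frac{3 S}{-2 + S}$ ($H{\left(S,O \right)} = \frac{S}{-2 + S} 3 = \frac{3 S}{-2 + S}$)
$Z{\left(h \right)} = - \frac{h}{272}$ ($Z{\left(h \right)} = \frac{h \frac{1}{-136}}{2} = \frac{h \left(- \frac{1}{136}\right)}{2} = \frac{\left(- \frac{1}{136}\right) h}{2} = - \frac{h}{272}$)
$\left(\frac{Z{\left(-67 \right)}}{-2069} - \frac{8107}{H{\left(134,61 \right)}}\right) - -21363 = \left(\frac{\left(- \frac{1}{272}\right) \left(-67\right)}{-2069} - \frac{8107}{3 \cdot 134 \frac{1}{-2 + 134}}\right) - -21363 = \left(\frac{67}{272} \left(- \frac{1}{2069}\right) - \frac{8107}{3 \cdot 134 \cdot \frac{1}{132}}\right) + 21363 = \left(- \frac{67}{562768} - \frac{8107}{3 \cdot 134 \cdot \frac{1}{132}}\right) + 21363 = \left(- \frac{67}{562768} - \frac{8107}{\frac{67}{22}}\right) + 21363 = \left(- \frac{67}{562768} - 2662\right) + 21363 = - \frac{1498088483}{562768} + 21363 = \frac{10524324301}{562768}$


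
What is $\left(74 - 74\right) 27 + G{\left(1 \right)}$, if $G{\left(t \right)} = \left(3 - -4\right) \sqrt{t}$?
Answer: $7$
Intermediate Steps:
$G{\left(t \right)} = 7 \sqrt{t}$ ($G{\left(t \right)} = \left(3 + 4\right) \sqrt{t} = 7 \sqrt{t}$)
$\left(74 - 74\right) 27 + G{\left(1 \right)} = \left(74 - 74\right) 27 + 7 \sqrt{1} = 0 \cdot 27 + 7 \cdot 1 = 0 + 7 = 7$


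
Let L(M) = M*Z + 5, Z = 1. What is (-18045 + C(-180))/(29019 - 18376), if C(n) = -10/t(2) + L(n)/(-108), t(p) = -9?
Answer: -1948565/1149444 ≈ -1.6952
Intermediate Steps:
L(M) = 5 + M (L(M) = M*1 + 5 = M + 5 = 5 + M)
C(n) = 115/108 - n/108 (C(n) = -10/(-9) + (5 + n)/(-108) = -10*(-⅑) + (5 + n)*(-1/108) = 10/9 + (-5/108 - n/108) = 115/108 - n/108)
(-18045 + C(-180))/(29019 - 18376) = (-18045 + (115/108 - 1/108*(-180)))/(29019 - 18376) = (-18045 + (115/108 + 5/3))/10643 = (-18045 + 295/108)*(1/10643) = -1948565/108*1/10643 = -1948565/1149444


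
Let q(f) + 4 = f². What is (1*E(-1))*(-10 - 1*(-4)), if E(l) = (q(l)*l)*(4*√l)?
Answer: -72*I ≈ -72.0*I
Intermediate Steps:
q(f) = -4 + f²
E(l) = 4*l^(3/2)*(-4 + l²) (E(l) = ((-4 + l²)*l)*(4*√l) = (l*(-4 + l²))*(4*√l) = 4*l^(3/2)*(-4 + l²))
(1*E(-1))*(-10 - 1*(-4)) = (1*(4*(-1)^(3/2)*(-4 + (-1)²)))*(-10 - 1*(-4)) = (1*(4*(-I)*(-4 + 1)))*(-10 + 4) = (1*(4*(-I)*(-3)))*(-6) = (1*(12*I))*(-6) = (12*I)*(-6) = -72*I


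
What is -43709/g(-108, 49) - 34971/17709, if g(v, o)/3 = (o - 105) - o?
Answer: 254342272/1859445 ≈ 136.78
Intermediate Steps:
g(v, o) = -315 (g(v, o) = 3*((o - 105) - o) = 3*((-105 + o) - o) = 3*(-105) = -315)
-43709/g(-108, 49) - 34971/17709 = -43709/(-315) - 34971/17709 = -43709*(-1/315) - 34971*1/17709 = 43709/315 - 11657/5903 = 254342272/1859445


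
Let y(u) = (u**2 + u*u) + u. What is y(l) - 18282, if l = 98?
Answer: 1024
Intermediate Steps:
y(u) = u + 2*u**2 (y(u) = (u**2 + u**2) + u = 2*u**2 + u = u + 2*u**2)
y(l) - 18282 = 98*(1 + 2*98) - 18282 = 98*(1 + 196) - 18282 = 98*197 - 18282 = 19306 - 18282 = 1024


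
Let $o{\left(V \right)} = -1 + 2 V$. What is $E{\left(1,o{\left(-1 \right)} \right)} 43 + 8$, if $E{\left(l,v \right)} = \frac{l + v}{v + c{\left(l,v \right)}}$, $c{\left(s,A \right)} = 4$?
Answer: $-78$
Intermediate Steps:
$E{\left(l,v \right)} = \frac{l + v}{4 + v}$ ($E{\left(l,v \right)} = \frac{l + v}{v + 4} = \frac{l + v}{4 + v}$)
$E{\left(1,o{\left(-1 \right)} \right)} 43 + 8 = \frac{1 + \left(-1 + 2 \left(-1\right)\right)}{4 + \left(-1 + 2 \left(-1\right)\right)} 43 + 8 = \frac{1 - 3}{4 - 3} \cdot 43 + 8 = 1^{-1} \left(-2\right) 43 + 8 = 1 \left(-2\right) 43 + 8 = \left(-2\right) 43 + 8 = -86 + 8 = -78$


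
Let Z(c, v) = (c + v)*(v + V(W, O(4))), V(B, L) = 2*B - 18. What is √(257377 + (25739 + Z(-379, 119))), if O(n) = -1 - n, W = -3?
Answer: 4*√16151 ≈ 508.35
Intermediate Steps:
V(B, L) = -18 + 2*B
Z(c, v) = (-24 + v)*(c + v) (Z(c, v) = (c + v)*(v + (-18 + 2*(-3))) = (c + v)*(v + (-18 - 6)) = (c + v)*(v - 24) = (c + v)*(-24 + v) = (-24 + v)*(c + v))
√(257377 + (25739 + Z(-379, 119))) = √(257377 + (25739 + (119² - 24*(-379) - 24*119 - 379*119))) = √(257377 + (25739 + (14161 + 9096 - 2856 - 45101))) = √(257377 + (25739 - 24700)) = √(257377 + 1039) = √258416 = 4*√16151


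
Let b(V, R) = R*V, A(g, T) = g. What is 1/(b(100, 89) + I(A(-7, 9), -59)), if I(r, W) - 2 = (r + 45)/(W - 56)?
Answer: 115/1023692 ≈ 0.00011234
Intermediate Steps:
I(r, W) = 2 + (45 + r)/(-56 + W) (I(r, W) = 2 + (r + 45)/(W - 56) = 2 + (45 + r)/(-56 + W))
1/(b(100, 89) + I(A(-7, 9), -59)) = 1/(89*100 + (-67 - 7 + 2*(-59))/(-56 - 59)) = 1/(8900 + (-67 - 7 - 118)/(-115)) = 1/(8900 - 1/115*(-192)) = 1/(8900 + 192/115) = 1/(1023692/115) = 115/1023692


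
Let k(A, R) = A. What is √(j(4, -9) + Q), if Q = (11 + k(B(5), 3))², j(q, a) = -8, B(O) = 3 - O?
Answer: √73 ≈ 8.5440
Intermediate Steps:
Q = 81 (Q = (11 + (3 - 1*5))² = (11 + (3 - 5))² = (11 - 2)² = 9² = 81)
√(j(4, -9) + Q) = √(-8 + 81) = √73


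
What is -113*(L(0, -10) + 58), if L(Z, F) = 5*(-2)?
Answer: -5424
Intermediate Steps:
L(Z, F) = -10
-113*(L(0, -10) + 58) = -113*(-10 + 58) = -113*48 = -5424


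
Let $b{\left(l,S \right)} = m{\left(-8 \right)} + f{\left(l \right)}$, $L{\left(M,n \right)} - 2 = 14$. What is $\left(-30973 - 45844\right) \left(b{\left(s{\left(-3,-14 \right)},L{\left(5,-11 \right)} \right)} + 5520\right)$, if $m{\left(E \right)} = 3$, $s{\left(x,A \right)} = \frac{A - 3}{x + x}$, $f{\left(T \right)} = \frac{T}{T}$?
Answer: $-424337108$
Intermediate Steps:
$L{\left(M,n \right)} = 16$ ($L{\left(M,n \right)} = 2 + 14 = 16$)
$f{\left(T \right)} = 1$
$s{\left(x,A \right)} = \frac{-3 + A}{2 x}$
$b{\left(l,S \right)} = 4$ ($b{\left(l,S \right)} = 3 + 1 = 4$)
$\left(-30973 - 45844\right) \left(b{\left(s{\left(-3,-14 \right)},L{\left(5,-11 \right)} \right)} + 5520\right) = \left(-30973 - 45844\right) \left(4 + 5520\right) = \left(-76817\right) 5524 = -424337108$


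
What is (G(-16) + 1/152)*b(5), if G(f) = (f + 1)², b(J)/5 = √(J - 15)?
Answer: 171005*I*√10/152 ≈ 3557.7*I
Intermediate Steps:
b(J) = 5*√(-15 + J) (b(J) = 5*√(J - 15) = 5*√(-15 + J))
G(f) = (1 + f)²
(G(-16) + 1/152)*b(5) = ((1 - 16)² + 1/152)*(5*√(-15 + 5)) = ((-15)² + 1/152)*(5*√(-10)) = (225 + 1/152)*(5*(I*√10)) = 34201*(5*I*√10)/152 = 171005*I*√10/152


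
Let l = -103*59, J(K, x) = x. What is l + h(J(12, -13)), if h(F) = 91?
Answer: -5986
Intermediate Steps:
l = -6077
l + h(J(12, -13)) = -6077 + 91 = -5986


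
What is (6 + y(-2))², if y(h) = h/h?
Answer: 49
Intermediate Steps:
y(h) = 1
(6 + y(-2))² = (6 + 1)² = 7² = 49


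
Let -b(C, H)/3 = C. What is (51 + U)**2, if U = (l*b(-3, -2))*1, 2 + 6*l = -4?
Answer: 1764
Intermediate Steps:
l = -1 (l = -1/3 + (1/6)*(-4) = -1/3 - 2/3 = -1)
b(C, H) = -3*C
U = -9 (U = -(-3)*(-3)*1 = -1*9*1 = -9*1 = -9)
(51 + U)**2 = (51 - 9)**2 = 42**2 = 1764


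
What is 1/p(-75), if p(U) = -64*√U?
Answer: I*√3/960 ≈ 0.0018042*I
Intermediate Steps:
1/p(-75) = 1/(-320*I*√3) = I*√3/960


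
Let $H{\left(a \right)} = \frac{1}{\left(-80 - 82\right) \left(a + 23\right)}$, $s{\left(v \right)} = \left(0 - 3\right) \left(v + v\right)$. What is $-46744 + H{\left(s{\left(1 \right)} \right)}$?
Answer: $- \frac{128732977}{2754} \approx -46744.0$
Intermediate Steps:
$s{\left(v \right)} = - 6 v$ ($s{\left(v \right)} = - 3 \cdot 2 v = - 6 v$)
$H{\left(a \right)} = \frac{1}{-3726 - 162 a}$ ($H{\left(a \right)} = \frac{1}{\left(-162\right) \left(23 + a\right)} = \frac{1}{-3726 - 162 a}$)
$-46744 + H{\left(s{\left(1 \right)} \right)} = -46744 - \frac{1}{3726 + 162 \left(\left(-6\right) 1\right)} = -46744 - \frac{1}{3726 + 162 \left(-6\right)} = -46744 - \frac{1}{3726 - 972} = -46744 - \frac{1}{2754} = - \frac{128732977}{2754}$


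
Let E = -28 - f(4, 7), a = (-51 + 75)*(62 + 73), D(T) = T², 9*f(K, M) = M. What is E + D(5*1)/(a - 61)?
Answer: -823136/28611 ≈ -28.770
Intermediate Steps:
f(K, M) = M/9
a = 3240 (a = 24*135 = 3240)
E = -259/9 (E = -28 - 7/9 = -259/9 ≈ -28.778)
E + D(5*1)/(a - 61) = -259/9 + (5*1)²/(3240 - 61) = -259/9 + 5²/3179 = -259/9 + 25*(1/3179) = -259/9 + 25/3179 = -823136/28611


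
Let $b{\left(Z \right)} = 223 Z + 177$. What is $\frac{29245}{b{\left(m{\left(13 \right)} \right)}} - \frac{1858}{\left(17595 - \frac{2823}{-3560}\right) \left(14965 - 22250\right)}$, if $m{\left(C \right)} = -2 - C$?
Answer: $- \frac{889709202219889}{96378976859616} \approx -9.2314$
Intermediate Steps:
$b{\left(Z \right)} = 177 + 223 Z$
$\frac{29245}{b{\left(m{\left(13 \right)} \right)}} - \frac{1858}{\left(17595 - \frac{2823}{-3560}\right) \left(14965 - 22250\right)} = \frac{29245}{177 + 223 \left(-2 - 13\right)} - \frac{1858}{\left(17595 - \frac{2823}{-3560}\right) \left(14965 - 22250\right)} = \frac{29245}{177 + 223 \left(-2 - 13\right)} - \frac{1858}{\left(17595 - - \frac{2823}{3560}\right) \left(-7285\right)} = \frac{29245}{177 + 223 \left(-15\right)} - \frac{1858}{\left(17595 + \frac{2823}{3560}\right) \left(-7285\right)} = \frac{29245}{177 - 3345} - \frac{1858}{\frac{62641023}{3560} \left(-7285\right)} = \frac{29245}{-3168} - \frac{1858}{- \frac{91267970511}{712}} = 29245 \left(- \frac{1}{3168}\right) - - \frac{1322896}{91267970511} = - \frac{29245}{3168} + \frac{1322896}{91267970511} = - \frac{889709202219889}{96378976859616}$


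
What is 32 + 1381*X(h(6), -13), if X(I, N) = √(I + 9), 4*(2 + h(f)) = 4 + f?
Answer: 32 + 1381*√38/2 ≈ 4288.5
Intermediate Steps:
h(f) = -1 + f/4 (h(f) = -2 + (4 + f)/4 = -2 + (1 + f/4) = -1 + f/4)
X(I, N) = √(9 + I)
32 + 1381*X(h(6), -13) = 32 + 1381*√(9 + (-1 + (¼)*6)) = 32 + 1381*√(9 + (-1 + 3/2)) = 32 + 1381*√(9 + ½) = 32 + 1381*√(19/2) = 32 + 1381*(√38/2) = 32 + 1381*√38/2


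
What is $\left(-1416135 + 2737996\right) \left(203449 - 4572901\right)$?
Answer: $-5775808190172$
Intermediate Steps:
$\left(-1416135 + 2737996\right) \left(203449 - 4572901\right) = 1321861 \left(-4369452\right) = -5775808190172$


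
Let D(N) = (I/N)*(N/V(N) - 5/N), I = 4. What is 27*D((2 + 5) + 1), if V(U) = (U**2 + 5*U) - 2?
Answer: -2007/272 ≈ -7.3787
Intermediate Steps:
V(U) = -2 + U**2 + 5*U
D(N) = 4*(-5/N + N/(-2 + N**2 + 5*N))/N (D(N) = (4/N)*(N/(-2 + N**2 + 5*N) - 5/N) = (4/N)*(-5/N + N/(-2 + N**2 + 5*N)) = 4*(-5/N + N/(-2 + N**2 + 5*N))/N)
27*D((2 + 5) + 1) = 27*(4*(10 - 25*((2 + 5) + 1) - 4*((2 + 5) + 1)**2)/(((2 + 5) + 1)**2*(-2 + ((2 + 5) + 1)**2 + 5*((2 + 5) + 1)))) = 27*(4*(10 - 25*(7 + 1) - 4*(7 + 1)**2)/((7 + 1)**2*(-2 + (7 + 1)**2 + 5*(7 + 1)))) = 27*(4*(10 - 25*8 - 4*8**2)/(8**2*(-2 + 8**2 + 5*8))) = 27*(4*(1/64)*(10 - 200 - 4*64)/(-2 + 64 + 40)) = 27*(4*(1/64)*(10 - 200 - 256)/102) = 27*(4*(1/64)*(1/102)*(-446)) = 27*(-223/816) = -2007/272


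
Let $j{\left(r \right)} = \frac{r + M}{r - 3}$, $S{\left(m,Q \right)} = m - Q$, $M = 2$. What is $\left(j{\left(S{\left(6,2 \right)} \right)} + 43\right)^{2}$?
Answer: $2401$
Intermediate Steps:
$j{\left(r \right)} = \frac{2 + r}{-3 + r}$ ($j{\left(r \right)} = \frac{r + 2}{r - 3} = \frac{2 + r}{-3 + r}$)
$\left(j{\left(S{\left(6,2 \right)} \right)} + 43\right)^{2} = \left(\frac{2 + \left(6 - 2\right)}{-3 + \left(6 - 2\right)} + 43\right)^{2} = \left(\frac{2 + 4}{-3 + 4} + 43\right)^{2} = \left(1^{-1} \cdot 6 + 43\right)^{2} = \left(1 \cdot 6 + 43\right)^{2} = \left(6 + 43\right)^{2} = 49^{2} = 2401$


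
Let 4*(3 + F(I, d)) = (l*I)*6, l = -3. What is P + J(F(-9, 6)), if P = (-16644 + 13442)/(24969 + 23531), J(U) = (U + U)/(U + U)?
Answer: 22649/24250 ≈ 0.93398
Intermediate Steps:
F(I, d) = -3 - 9*I/2 (F(I, d) = -3 + (-3*I*6)/4 = -3 + (-18*I)/4 = -3 - 9*I/2)
J(U) = 1 (J(U) = (2*U)/((2*U)) = (2*U)*(1/(2*U)) = 1)
P = -1601/24250 (P = -3202/48500 = -3202*1/48500 = -1601/24250 ≈ -0.066021)
P + J(F(-9, 6)) = -1601/24250 + 1 = 22649/24250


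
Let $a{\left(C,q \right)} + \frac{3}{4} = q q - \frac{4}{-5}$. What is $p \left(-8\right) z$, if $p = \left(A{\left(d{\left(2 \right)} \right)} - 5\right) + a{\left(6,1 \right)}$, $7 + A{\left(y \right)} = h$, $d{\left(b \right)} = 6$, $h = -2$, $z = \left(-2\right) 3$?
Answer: $- \frac{3108}{5} \approx -621.6$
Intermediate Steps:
$a{\left(C,q \right)} = \frac{1}{20} + q^{2}$ ($a{\left(C,q \right)} = - \frac{3}{4} + \left(q q - \frac{4}{-5}\right) = - \frac{3}{4} + \left(q^{2} - - \frac{4}{5}\right) = - \frac{3}{4} + \left(q^{2} + \frac{4}{5}\right) = - \frac{3}{4} + \left(\frac{4}{5} + q^{2}\right) = \frac{1}{20} + q^{2}$)
$z = -6$
$A{\left(y \right)} = -9$ ($A{\left(y \right)} = -7 - 2 = -9$)
$p = - \frac{259}{20}$ ($p = \left(-9 - 5\right) + \left(\frac{1}{20} + 1^{2}\right) = -14 + \left(\frac{1}{20} + 1\right) = -14 + \frac{21}{20} = - \frac{259}{20} \approx -12.95$)
$p \left(-8\right) z = \left(- \frac{259}{20}\right) \left(-8\right) \left(-6\right) = \frac{518}{5} \left(-6\right) = - \frac{3108}{5}$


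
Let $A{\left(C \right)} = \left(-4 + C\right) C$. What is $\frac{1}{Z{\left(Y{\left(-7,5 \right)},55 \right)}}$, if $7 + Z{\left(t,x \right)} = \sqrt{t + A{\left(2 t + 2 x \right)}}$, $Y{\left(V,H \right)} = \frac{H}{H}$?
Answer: $\frac{7}{12048} + \frac{\sqrt{12097}}{12048} \approx 0.00971$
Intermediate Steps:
$Y{\left(V,H \right)} = 1$
$A{\left(C \right)} = C \left(-4 + C\right)$
$Z{\left(t,x \right)} = -7 + \sqrt{t + \left(2 t + 2 x\right) \left(-4 + 2 t + 2 x\right)}$ ($Z{\left(t,x \right)} = -7 + \sqrt{t + \left(2 t + 2 x\right) \left(-4 + \left(2 t + 2 x\right)\right)} = -7 + \sqrt{t + \left(2 t + 2 x\right) \left(-4 + 2 t + 2 x\right)}$)
$\frac{1}{Z{\left(Y{\left(-7,5 \right)},55 \right)}} = \frac{1}{-7 + \sqrt{1 + 4 \left(1 + 55\right) \left(-2 + 1 + 55\right)}} = \frac{1}{-7 + \sqrt{1 + 4 \cdot 56 \cdot 54}} = \frac{1}{-7 + \sqrt{1 + 12096}} = \frac{1}{-7 + \sqrt{12097}}$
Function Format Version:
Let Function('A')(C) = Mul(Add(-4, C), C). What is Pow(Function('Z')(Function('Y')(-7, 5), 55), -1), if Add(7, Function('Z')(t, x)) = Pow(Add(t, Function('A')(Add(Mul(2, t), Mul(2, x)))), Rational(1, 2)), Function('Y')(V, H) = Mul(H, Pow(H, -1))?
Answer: Add(Rational(7, 12048), Mul(Rational(1, 12048), Pow(12097, Rational(1, 2)))) ≈ 0.0097100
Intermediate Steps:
Function('Y')(V, H) = 1
Function('A')(C) = Mul(C, Add(-4, C))
Function('Z')(t, x) = Add(-7, Pow(Add(t, Mul(Add(Mul(2, t), Mul(2, x)), Add(-4, Mul(2, t), Mul(2, x)))), Rational(1, 2))) (Function('Z')(t, x) = Add(-7, Pow(Add(t, Mul(Add(Mul(2, t), Mul(2, x)), Add(-4, Add(Mul(2, t), Mul(2, x))))), Rational(1, 2))) = Add(-7, Pow(Add(t, Mul(Add(Mul(2, t), Mul(2, x)), Add(-4, Mul(2, t), Mul(2, x)))), Rational(1, 2))))
Pow(Function('Z')(Function('Y')(-7, 5), 55), -1) = Pow(Add(-7, Pow(Add(1, Mul(4, Add(1, 55), Add(-2, 1, 55))), Rational(1, 2))), -1) = Pow(Add(-7, Pow(Add(1, Mul(4, 56, 54)), Rational(1, 2))), -1) = Pow(Add(-7, Pow(Add(1, 12096), Rational(1, 2))), -1) = Pow(Add(-7, Pow(12097, Rational(1, 2))), -1)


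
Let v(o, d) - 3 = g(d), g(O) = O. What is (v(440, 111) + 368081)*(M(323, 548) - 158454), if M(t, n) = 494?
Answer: -58160082200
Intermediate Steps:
v(o, d) = 3 + d
(v(440, 111) + 368081)*(M(323, 548) - 158454) = ((3 + 111) + 368081)*(494 - 158454) = (114 + 368081)*(-157960) = 368195*(-157960) = -58160082200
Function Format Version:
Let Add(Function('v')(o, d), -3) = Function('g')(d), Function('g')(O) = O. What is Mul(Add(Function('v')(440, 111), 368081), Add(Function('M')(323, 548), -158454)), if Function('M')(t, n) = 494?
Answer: -58160082200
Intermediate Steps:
Function('v')(o, d) = Add(3, d)
Mul(Add(Function('v')(440, 111), 368081), Add(Function('M')(323, 548), -158454)) = Mul(Add(Add(3, 111), 368081), Add(494, -158454)) = Mul(Add(114, 368081), -157960) = Mul(368195, -157960) = -58160082200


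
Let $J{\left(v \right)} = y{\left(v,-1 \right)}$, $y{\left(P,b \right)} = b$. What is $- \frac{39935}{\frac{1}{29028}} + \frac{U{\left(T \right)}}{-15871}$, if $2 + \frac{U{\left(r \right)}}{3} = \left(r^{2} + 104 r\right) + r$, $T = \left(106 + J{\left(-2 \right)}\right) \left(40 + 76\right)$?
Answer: $- \frac{18398638693674}{15871} \approx -1.1593 \cdot 10^{9}$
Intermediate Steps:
$J{\left(v \right)} = -1$
$T = 12180$ ($T = \left(106 - 1\right) \left(40 + 76\right) = 105 \cdot 116 = 12180$)
$U{\left(r \right)} = -6 + 3 r^{2} + 315 r$ ($U{\left(r \right)} = -6 + 3 \left(\left(r^{2} + 104 r\right) + r\right) = -6 + 3 \left(r^{2} + 105 r\right) = -6 + \left(3 r^{2} + 315 r\right) = -6 + 3 r^{2} + 315 r$)
$- \frac{39935}{\frac{1}{29028}} + \frac{U{\left(T \right)}}{-15871} = - \frac{39935}{\frac{1}{29028}} + \frac{-6 + 3 \cdot 12180^{2} + 315 \cdot 12180}{-15871} = - 39935 \frac{1}{\frac{1}{29028}} + \left(-6 + 3 \cdot 148352400 + 3836700\right) \left(- \frac{1}{15871}\right) = \left(-39935\right) 29028 + \left(-6 + 445057200 + 3836700\right) \left(- \frac{1}{15871}\right) = -1159233180 + 448893894 \left(- \frac{1}{15871}\right) = -1159233180 - \frac{448893894}{15871} = - \frac{18398638693674}{15871}$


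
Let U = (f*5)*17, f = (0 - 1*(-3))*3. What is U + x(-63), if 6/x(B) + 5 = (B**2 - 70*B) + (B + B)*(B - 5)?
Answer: 6480318/8471 ≈ 765.00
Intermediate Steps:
f = 9 (f = (0 + 3)*3 = 3*3 = 9)
x(B) = 6/(-5 + B**2 - 70*B + 2*B*(-5 + B)) (x(B) = 6/(-5 + ((B**2 - 70*B) + (B + B)*(B - 5))) = 6/(-5 + ((B**2 - 70*B) + (2*B)*(-5 + B))) = 6/(-5 + ((B**2 - 70*B) + 2*B*(-5 + B))) = 6/(-5 + (B**2 - 70*B + 2*B*(-5 + B))) = 6/(-5 + B**2 - 70*B + 2*B*(-5 + B)))
U = 765 (U = (9*5)*17 = 45*17 = 765)
U + x(-63) = 765 + 6/(-5 - 80*(-63) + 3*(-63)**2) = 765 + 6/(-5 + 5040 + 3*3969) = 765 + 6/(-5 + 5040 + 11907) = 765 + 6/16942 = 765 + 6*(1/16942) = 765 + 3/8471 = 6480318/8471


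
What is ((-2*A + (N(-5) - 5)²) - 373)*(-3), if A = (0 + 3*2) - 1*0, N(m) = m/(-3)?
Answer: 3365/3 ≈ 1121.7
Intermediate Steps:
N(m) = -m/3 (N(m) = m*(-⅓) = -m/3)
A = 6 (A = (0 + 6) + 0 = 6 + 0 = 6)
((-2*A + (N(-5) - 5)²) - 373)*(-3) = ((-2*6 + (-⅓*(-5) - 5)²) - 373)*(-3) = ((-12 + (5/3 - 5)²) - 373)*(-3) = ((-12 + (-10/3)²) - 373)*(-3) = ((-12 + 100/9) - 373)*(-3) = (-8/9 - 373)*(-3) = -3365/9*(-3) = 3365/3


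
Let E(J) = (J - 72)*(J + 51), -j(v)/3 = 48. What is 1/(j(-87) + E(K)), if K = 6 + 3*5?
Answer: -1/3816 ≈ -0.00026205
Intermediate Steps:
j(v) = -144 (j(v) = -3*48 = -144)
K = 21 (K = 6 + 15 = 21)
E(J) = (-72 + J)*(51 + J)
1/(j(-87) + E(K)) = 1/(-144 + (-3672 + 21**2 - 21*21)) = 1/(-144 + (-3672 + 441 - 441)) = 1/(-144 - 3672) = 1/(-3816) = -1/3816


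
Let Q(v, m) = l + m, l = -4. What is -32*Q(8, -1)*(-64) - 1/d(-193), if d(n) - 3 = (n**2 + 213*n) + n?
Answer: -41471999/4050 ≈ -10240.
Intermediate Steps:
Q(v, m) = -4 + m
d(n) = 3 + n**2 + 214*n (d(n) = 3 + ((n**2 + 213*n) + n) = 3 + (n**2 + 214*n) = 3 + n**2 + 214*n)
-32*Q(8, -1)*(-64) - 1/d(-193) = -32*(-4 - 1)*(-64) - 1/(3 + (-193)**2 + 214*(-193)) = -32*(-5)*(-64) - 1/(3 + 37249 - 41302) = 160*(-64) - 1/(-4050) = -10240 - 1*(-1/4050) = -10240 + 1/4050 = -41471999/4050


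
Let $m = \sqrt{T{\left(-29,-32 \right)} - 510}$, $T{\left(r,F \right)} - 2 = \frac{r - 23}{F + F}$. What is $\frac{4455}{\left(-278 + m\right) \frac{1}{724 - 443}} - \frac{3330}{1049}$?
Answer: $- \frac{5845240055430}{1305647291} - \frac{5007420 i \sqrt{8115}}{1244659} \approx -4476.9 - 362.42 i$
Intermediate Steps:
$T{\left(r,F \right)} = 2 + \frac{-23 + r}{2 F}$ ($T{\left(r,F \right)} = 2 + \frac{r - 23}{F + F} = 2 + \frac{-23 + r}{2 F}$)
$m = \frac{i \sqrt{8115}}{4}$ ($m = \sqrt{\frac{-23 - 29 + 4 \left(-32\right)}{2 \left(-32\right)} - 510} = \sqrt{\frac{1}{2} \left(- \frac{1}{32}\right) \left(-23 - 29 - 128\right) - 510} = \sqrt{\frac{1}{2} \left(- \frac{1}{32}\right) \left(-180\right) - 510} = \sqrt{\frac{45}{16} - 510} = \sqrt{- \frac{8115}{16}} = \frac{i \sqrt{8115}}{4} \approx 22.521 i$)
$\frac{4455}{\left(-278 + m\right) \frac{1}{724 - 443}} - \frac{3330}{1049} = \frac{4455}{\left(-278 + \frac{i \sqrt{8115}}{4}\right) \frac{1}{724 - 443}} - \frac{3330}{1049} = \frac{4455}{\left(-278 + \frac{i \sqrt{8115}}{4}\right) \frac{1}{281}} - \frac{3330}{1049} = \frac{4455}{- \frac{278}{281} + \frac{i \sqrt{8115}}{1124}} - \frac{3330}{1049} = - \frac{3330}{1049} + \frac{4455}{- \frac{278}{281} + \frac{i \sqrt{8115}}{1124}}$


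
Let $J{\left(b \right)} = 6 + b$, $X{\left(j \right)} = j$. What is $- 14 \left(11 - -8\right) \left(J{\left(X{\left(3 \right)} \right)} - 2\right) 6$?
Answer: $-11172$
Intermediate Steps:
$- 14 \left(11 - -8\right) \left(J{\left(X{\left(3 \right)} \right)} - 2\right) 6 = - 14 \left(11 - -8\right) \left(\left(6 + 3\right) - 2\right) 6 = - 14 \left(11 + 8\right) \left(9 - 2\right) 6 = \left(-14\right) 19 \cdot 7 \cdot 6 = \left(-266\right) 42 = -11172$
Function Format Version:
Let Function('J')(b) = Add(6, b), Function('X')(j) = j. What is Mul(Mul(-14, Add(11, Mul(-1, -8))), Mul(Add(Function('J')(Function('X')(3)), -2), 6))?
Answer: -11172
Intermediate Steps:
Mul(Mul(-14, Add(11, Mul(-1, -8))), Mul(Add(Function('J')(Function('X')(3)), -2), 6)) = Mul(Mul(-14, Add(11, Mul(-1, -8))), Mul(Add(Add(6, 3), -2), 6)) = Mul(Mul(-14, Add(11, 8)), Mul(Add(9, -2), 6)) = Mul(Mul(-14, 19), Mul(7, 6)) = Mul(-266, 42) = -11172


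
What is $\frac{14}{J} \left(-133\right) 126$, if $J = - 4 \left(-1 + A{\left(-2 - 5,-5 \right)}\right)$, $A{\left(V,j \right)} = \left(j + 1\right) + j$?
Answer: $- \frac{58653}{10} \approx -5865.3$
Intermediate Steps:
$A{\left(V,j \right)} = 1 + 2 j$ ($A{\left(V,j \right)} = \left(1 + j\right) + j = 1 + 2 j$)
$J = 40$ ($J = - 4 \left(-1 + \left(1 + 2 \left(-5\right)\right)\right) = - 4 \left(-1 + \left(1 - 10\right)\right) = - 4 \left(-1 - 9\right) = \left(-4\right) \left(-10\right) = 40$)
$\frac{14}{J} \left(-133\right) 126 = \frac{14}{40} \left(-133\right) 126 = 14 \cdot \frac{1}{40} \left(-133\right) 126 = \frac{7}{20} \left(-133\right) 126 = \left(- \frac{931}{20}\right) 126 = - \frac{58653}{10}$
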